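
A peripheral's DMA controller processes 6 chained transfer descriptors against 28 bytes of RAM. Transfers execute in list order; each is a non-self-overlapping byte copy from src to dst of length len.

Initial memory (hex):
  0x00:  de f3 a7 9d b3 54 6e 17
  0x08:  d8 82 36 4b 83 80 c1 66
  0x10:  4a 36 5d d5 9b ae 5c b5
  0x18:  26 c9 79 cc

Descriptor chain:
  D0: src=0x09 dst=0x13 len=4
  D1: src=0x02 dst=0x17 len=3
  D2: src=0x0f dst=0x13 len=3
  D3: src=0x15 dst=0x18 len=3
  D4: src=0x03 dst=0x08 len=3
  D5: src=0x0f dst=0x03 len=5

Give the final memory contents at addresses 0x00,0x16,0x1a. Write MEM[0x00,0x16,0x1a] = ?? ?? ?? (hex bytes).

MEM[0x00,0x16,0x1a] = de 83 a7

  after D0: wrote 4B at 0x13 = 82364b83
  after D1: wrote 3B at 0x17 = a79db3
  after D2: wrote 3B at 0x13 = 664a36
  after D3: wrote 3B at 0x18 = 3683a7
  after D4: wrote 3B at 0x08 = 9db354
  after D5: wrote 5B at 0x03 = 664a365d66
query mem[0x00]=0xde, mem[0x16]=0x83, mem[0x1a]=0xa7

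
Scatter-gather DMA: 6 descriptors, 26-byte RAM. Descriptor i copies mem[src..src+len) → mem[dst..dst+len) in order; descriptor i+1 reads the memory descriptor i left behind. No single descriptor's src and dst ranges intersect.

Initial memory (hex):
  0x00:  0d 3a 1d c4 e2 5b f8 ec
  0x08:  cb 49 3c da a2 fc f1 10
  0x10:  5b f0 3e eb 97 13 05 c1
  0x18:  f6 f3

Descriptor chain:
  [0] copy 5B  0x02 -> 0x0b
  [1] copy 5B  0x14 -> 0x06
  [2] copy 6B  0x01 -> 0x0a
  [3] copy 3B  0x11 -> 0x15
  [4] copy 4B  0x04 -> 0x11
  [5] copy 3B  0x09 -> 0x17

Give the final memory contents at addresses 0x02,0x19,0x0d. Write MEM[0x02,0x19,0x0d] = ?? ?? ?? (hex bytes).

[0] 0x02->0x0b len=5 : 1d c4 e2 5b f8
[1] 0x14->0x06 len=5 : 97 13 05 c1 f6
[2] 0x01->0x0a len=6 : 3a 1d c4 e2 5b 97
[3] 0x11->0x15 len=3 : f0 3e eb
[4] 0x04->0x11 len=4 : e2 5b 97 13
[5] 0x09->0x17 len=3 : c1 3a 1d
query mem[0x02]=0x1d, mem[0x19]=0x1d, mem[0x0d]=0xe2

MEM[0x02,0x19,0x0d] = 1d 1d e2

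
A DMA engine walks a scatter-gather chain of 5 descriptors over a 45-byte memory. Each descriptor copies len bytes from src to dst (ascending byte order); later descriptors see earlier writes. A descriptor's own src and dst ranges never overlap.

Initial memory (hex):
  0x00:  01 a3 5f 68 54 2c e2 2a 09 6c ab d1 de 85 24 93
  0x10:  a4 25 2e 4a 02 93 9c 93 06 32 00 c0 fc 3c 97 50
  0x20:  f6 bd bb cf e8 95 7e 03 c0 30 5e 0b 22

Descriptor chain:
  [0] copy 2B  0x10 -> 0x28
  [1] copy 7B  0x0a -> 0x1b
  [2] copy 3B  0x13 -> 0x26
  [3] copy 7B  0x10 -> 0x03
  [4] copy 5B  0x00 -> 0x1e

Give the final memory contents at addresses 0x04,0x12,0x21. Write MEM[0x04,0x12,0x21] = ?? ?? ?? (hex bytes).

  after D0: wrote 2B at 0x28 = a425
  after D1: wrote 7B at 0x1b = abd1de852493a4
  after D2: wrote 3B at 0x26 = 4a0293
  after D3: wrote 7B at 0x03 = a4252e4a02939c
  after D4: wrote 5B at 0x1e = 01a35fa425
query mem[0x04]=0x25, mem[0x12]=0x2e, mem[0x21]=0xa4

MEM[0x04,0x12,0x21] = 25 2e a4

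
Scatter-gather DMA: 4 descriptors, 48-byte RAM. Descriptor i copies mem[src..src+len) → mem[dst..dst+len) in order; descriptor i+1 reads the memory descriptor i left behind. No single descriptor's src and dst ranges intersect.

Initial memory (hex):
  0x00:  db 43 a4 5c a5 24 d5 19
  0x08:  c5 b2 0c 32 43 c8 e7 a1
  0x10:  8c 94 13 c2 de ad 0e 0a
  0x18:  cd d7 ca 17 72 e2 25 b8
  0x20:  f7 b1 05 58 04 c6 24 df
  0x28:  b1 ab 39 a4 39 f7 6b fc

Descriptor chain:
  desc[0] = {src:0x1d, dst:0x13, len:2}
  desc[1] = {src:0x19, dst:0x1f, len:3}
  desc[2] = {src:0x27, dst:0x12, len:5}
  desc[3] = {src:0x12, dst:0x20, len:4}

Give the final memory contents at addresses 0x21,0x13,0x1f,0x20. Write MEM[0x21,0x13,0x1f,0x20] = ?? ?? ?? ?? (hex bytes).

#0 dst[0x13+2] := {0xe2,0x25}
#1 dst[0x1f+3] := {0xd7,0xca,0x17}
#2 dst[0x12+5] := {0xdf,0xb1,0xab,0x39,0xa4}
#3 dst[0x20+4] := {0xdf,0xb1,0xab,0x39}
query mem[0x21]=0xb1, mem[0x13]=0xb1, mem[0x1f]=0xd7, mem[0x20]=0xdf

MEM[0x21,0x13,0x1f,0x20] = b1 b1 d7 df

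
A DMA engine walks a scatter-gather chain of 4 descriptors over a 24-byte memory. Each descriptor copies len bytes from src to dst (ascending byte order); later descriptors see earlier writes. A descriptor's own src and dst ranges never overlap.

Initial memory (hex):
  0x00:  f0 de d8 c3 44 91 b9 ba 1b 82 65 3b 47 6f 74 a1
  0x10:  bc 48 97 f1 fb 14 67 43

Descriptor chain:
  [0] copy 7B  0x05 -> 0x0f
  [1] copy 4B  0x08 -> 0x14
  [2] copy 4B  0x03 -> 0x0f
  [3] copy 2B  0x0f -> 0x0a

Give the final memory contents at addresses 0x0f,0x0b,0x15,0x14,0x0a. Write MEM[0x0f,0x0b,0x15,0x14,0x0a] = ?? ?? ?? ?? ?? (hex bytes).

#0 dst[0x0f+7] := {0x91,0xb9,0xba,0x1b,0x82,0x65,0x3b}
#1 dst[0x14+4] := {0x1b,0x82,0x65,0x3b}
#2 dst[0x0f+4] := {0xc3,0x44,0x91,0xb9}
#3 dst[0x0a+2] := {0xc3,0x44}
query mem[0x0f]=0xc3, mem[0x0b]=0x44, mem[0x15]=0x82, mem[0x14]=0x1b, mem[0x0a]=0xc3

MEM[0x0f,0x0b,0x15,0x14,0x0a] = c3 44 82 1b c3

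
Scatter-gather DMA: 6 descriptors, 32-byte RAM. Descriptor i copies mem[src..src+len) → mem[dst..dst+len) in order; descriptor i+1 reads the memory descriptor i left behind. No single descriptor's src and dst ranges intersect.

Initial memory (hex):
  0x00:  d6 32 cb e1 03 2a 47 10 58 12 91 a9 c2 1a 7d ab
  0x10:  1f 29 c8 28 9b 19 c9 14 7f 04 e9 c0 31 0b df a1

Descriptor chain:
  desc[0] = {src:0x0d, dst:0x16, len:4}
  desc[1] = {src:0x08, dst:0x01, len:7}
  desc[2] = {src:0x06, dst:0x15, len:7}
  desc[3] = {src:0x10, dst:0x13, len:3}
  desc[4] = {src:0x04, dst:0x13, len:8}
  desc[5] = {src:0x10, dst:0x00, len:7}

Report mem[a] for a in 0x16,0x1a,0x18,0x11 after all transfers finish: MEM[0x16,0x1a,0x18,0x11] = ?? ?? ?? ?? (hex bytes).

[0] 0x0d->0x16 len=4 : 1a 7d ab 1f
[1] 0x08->0x01 len=7 : 58 12 91 a9 c2 1a 7d
[2] 0x06->0x15 len=7 : 1a 7d 58 12 91 a9 c2
[3] 0x10->0x13 len=3 : 1f 29 c8
[4] 0x04->0x13 len=8 : a9 c2 1a 7d 58 12 91 a9
[5] 0x10->0x00 len=7 : 1f 29 c8 a9 c2 1a 7d
query mem[0x16]=0x7d, mem[0x1a]=0xa9, mem[0x18]=0x12, mem[0x11]=0x29

MEM[0x16,0x1a,0x18,0x11] = 7d a9 12 29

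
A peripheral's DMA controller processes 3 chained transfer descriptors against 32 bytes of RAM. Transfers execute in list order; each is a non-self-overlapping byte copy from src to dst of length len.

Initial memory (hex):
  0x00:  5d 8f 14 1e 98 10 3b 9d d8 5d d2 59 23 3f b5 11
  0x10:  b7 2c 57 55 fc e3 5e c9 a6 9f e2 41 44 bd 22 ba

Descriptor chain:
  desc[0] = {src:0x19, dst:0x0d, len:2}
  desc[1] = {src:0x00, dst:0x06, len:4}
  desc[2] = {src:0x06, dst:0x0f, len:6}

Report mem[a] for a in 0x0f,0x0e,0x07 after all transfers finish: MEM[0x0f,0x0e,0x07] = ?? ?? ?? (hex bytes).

  after D0: wrote 2B at 0x0d = 9fe2
  after D1: wrote 4B at 0x06 = 5d8f141e
  after D2: wrote 6B at 0x0f = 5d8f141ed259
query mem[0x0f]=0x5d, mem[0x0e]=0xe2, mem[0x07]=0x8f

MEM[0x0f,0x0e,0x07] = 5d e2 8f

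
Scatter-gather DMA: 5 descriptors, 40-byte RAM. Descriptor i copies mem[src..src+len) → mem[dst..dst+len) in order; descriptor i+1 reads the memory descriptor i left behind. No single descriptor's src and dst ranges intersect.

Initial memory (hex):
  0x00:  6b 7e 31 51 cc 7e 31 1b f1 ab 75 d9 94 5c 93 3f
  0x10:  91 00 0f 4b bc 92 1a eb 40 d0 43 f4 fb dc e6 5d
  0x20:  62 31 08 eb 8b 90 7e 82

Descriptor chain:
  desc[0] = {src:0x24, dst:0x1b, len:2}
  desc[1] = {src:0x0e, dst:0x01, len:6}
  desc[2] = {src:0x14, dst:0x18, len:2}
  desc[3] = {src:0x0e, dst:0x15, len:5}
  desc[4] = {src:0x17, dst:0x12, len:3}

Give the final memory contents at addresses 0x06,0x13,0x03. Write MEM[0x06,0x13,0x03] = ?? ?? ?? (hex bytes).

MEM[0x06,0x13,0x03] = 4b 00 91

  after D0: wrote 2B at 0x1b = 8b90
  after D1: wrote 6B at 0x01 = 933f91000f4b
  after D2: wrote 2B at 0x18 = bc92
  after D3: wrote 5B at 0x15 = 933f91000f
  after D4: wrote 3B at 0x12 = 91000f
query mem[0x06]=0x4b, mem[0x13]=0x00, mem[0x03]=0x91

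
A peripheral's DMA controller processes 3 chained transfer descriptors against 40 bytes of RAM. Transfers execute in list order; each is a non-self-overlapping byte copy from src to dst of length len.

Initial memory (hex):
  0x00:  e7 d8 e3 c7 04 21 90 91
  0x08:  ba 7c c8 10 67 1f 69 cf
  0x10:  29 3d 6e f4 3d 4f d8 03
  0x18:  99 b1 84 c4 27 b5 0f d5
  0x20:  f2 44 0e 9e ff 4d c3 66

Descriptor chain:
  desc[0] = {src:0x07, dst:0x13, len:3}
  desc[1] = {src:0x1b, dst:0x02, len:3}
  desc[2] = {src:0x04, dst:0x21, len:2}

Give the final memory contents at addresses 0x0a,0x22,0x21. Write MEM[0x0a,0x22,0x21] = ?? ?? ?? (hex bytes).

MEM[0x0a,0x22,0x21] = c8 21 b5

[0] 0x07->0x13 len=3 : 91 ba 7c
[1] 0x1b->0x02 len=3 : c4 27 b5
[2] 0x04->0x21 len=2 : b5 21
query mem[0x0a]=0xc8, mem[0x22]=0x21, mem[0x21]=0xb5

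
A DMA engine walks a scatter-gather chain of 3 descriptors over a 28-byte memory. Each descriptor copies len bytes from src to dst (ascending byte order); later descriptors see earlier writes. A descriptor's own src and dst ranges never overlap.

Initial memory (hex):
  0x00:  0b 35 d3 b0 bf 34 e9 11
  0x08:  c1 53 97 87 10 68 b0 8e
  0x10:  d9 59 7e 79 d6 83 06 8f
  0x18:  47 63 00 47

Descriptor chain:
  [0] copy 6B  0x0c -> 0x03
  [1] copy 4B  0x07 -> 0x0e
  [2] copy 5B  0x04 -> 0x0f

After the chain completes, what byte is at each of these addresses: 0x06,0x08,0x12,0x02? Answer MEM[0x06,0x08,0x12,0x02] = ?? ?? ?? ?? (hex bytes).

MEM[0x06,0x08,0x12,0x02] = 8e 59 d9 d3

#0 dst[0x03+6] := {0x10,0x68,0xb0,0x8e,0xd9,0x59}
#1 dst[0x0e+4] := {0xd9,0x59,0x53,0x97}
#2 dst[0x0f+5] := {0x68,0xb0,0x8e,0xd9,0x59}
query mem[0x06]=0x8e, mem[0x08]=0x59, mem[0x12]=0xd9, mem[0x02]=0xd3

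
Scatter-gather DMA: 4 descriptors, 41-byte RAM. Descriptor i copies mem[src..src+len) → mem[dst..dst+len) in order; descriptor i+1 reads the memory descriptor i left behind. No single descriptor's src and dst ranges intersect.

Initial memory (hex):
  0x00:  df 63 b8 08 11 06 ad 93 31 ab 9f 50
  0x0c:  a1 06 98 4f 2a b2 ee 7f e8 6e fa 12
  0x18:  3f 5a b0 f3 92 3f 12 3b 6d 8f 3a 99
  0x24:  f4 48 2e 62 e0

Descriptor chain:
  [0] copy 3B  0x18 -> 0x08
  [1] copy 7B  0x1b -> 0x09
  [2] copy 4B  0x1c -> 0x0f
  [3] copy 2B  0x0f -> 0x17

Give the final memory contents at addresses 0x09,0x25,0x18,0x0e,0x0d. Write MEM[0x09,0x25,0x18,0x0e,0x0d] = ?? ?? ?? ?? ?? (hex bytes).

D0: mem[0x08..0x0a] <- [3f 5a b0]
D1: mem[0x09..0x0f] <- [f3 92 3f 12 3b 6d 8f]
D2: mem[0x0f..0x12] <- [92 3f 12 3b]
D3: mem[0x17..0x18] <- [92 3f]
query mem[0x09]=0xf3, mem[0x25]=0x48, mem[0x18]=0x3f, mem[0x0e]=0x6d, mem[0x0d]=0x3b

MEM[0x09,0x25,0x18,0x0e,0x0d] = f3 48 3f 6d 3b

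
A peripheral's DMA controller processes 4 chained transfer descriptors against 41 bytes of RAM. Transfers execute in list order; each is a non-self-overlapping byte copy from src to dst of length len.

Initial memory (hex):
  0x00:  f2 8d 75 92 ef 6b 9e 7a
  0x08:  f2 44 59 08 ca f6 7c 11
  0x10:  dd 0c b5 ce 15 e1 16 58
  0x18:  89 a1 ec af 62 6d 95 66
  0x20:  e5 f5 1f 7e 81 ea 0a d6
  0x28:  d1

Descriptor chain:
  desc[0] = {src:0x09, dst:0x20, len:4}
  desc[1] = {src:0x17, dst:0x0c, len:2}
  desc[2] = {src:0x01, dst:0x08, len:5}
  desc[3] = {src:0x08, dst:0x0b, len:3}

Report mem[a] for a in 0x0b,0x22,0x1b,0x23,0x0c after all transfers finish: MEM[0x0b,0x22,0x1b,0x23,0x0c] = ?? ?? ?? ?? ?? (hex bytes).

[0] 0x09->0x20 len=4 : 44 59 08 ca
[1] 0x17->0x0c len=2 : 58 89
[2] 0x01->0x08 len=5 : 8d 75 92 ef 6b
[3] 0x08->0x0b len=3 : 8d 75 92
query mem[0x0b]=0x8d, mem[0x22]=0x08, mem[0x1b]=0xaf, mem[0x23]=0xca, mem[0x0c]=0x75

MEM[0x0b,0x22,0x1b,0x23,0x0c] = 8d 08 af ca 75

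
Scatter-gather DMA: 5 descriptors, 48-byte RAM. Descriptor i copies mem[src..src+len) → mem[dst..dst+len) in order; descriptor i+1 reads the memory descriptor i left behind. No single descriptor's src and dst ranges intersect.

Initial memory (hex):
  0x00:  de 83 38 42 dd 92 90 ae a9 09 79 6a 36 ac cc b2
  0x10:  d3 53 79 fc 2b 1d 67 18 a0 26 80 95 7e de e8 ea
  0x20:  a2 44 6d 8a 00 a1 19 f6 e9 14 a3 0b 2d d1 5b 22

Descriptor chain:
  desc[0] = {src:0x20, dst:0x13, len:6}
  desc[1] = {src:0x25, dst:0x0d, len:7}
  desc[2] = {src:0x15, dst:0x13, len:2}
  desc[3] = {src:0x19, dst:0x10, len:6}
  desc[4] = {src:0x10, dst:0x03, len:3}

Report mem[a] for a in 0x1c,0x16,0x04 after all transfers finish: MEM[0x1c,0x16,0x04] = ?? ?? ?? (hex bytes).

[0] 0x20->0x13 len=6 : a2 44 6d 8a 00 a1
[1] 0x25->0x0d len=7 : a1 19 f6 e9 14 a3 0b
[2] 0x15->0x13 len=2 : 6d 8a
[3] 0x19->0x10 len=6 : 26 80 95 7e de e8
[4] 0x10->0x03 len=3 : 26 80 95
query mem[0x1c]=0x7e, mem[0x16]=0x8a, mem[0x04]=0x80

MEM[0x1c,0x16,0x04] = 7e 8a 80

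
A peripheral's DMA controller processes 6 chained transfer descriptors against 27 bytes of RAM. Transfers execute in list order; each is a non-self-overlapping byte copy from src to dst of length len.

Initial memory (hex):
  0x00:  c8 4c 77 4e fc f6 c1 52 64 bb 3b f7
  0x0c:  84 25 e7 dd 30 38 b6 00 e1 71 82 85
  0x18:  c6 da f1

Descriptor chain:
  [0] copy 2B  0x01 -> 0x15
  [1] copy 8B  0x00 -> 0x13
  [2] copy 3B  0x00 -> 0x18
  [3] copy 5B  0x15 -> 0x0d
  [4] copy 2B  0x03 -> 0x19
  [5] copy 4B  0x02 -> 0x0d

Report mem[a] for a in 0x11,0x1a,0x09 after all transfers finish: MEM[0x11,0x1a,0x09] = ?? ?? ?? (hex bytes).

#0 dst[0x15+2] := {0x4c,0x77}
#1 dst[0x13+8] := {0xc8,0x4c,0x77,0x4e,0xfc,0xf6,0xc1,0x52}
#2 dst[0x18+3] := {0xc8,0x4c,0x77}
#3 dst[0x0d+5] := {0x77,0x4e,0xfc,0xc8,0x4c}
#4 dst[0x19+2] := {0x4e,0xfc}
#5 dst[0x0d+4] := {0x77,0x4e,0xfc,0xf6}
query mem[0x11]=0x4c, mem[0x1a]=0xfc, mem[0x09]=0xbb

MEM[0x11,0x1a,0x09] = 4c fc bb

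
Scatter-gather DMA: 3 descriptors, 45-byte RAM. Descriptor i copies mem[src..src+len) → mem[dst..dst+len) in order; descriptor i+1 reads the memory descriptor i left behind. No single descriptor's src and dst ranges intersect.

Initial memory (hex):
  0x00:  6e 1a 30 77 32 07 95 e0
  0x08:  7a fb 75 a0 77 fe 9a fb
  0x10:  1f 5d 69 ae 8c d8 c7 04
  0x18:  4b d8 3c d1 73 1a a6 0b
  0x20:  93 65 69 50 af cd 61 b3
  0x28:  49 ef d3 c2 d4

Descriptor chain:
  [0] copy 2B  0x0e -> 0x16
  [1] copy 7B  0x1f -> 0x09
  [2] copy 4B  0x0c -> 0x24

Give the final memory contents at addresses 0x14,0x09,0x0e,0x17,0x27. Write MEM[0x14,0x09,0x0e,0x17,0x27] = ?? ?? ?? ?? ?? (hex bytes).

MEM[0x14,0x09,0x0e,0x17,0x27] = 8c 0b af fb cd

#0 dst[0x16+2] := {0x9a,0xfb}
#1 dst[0x09+7] := {0x0b,0x93,0x65,0x69,0x50,0xaf,0xcd}
#2 dst[0x24+4] := {0x69,0x50,0xaf,0xcd}
query mem[0x14]=0x8c, mem[0x09]=0x0b, mem[0x0e]=0xaf, mem[0x17]=0xfb, mem[0x27]=0xcd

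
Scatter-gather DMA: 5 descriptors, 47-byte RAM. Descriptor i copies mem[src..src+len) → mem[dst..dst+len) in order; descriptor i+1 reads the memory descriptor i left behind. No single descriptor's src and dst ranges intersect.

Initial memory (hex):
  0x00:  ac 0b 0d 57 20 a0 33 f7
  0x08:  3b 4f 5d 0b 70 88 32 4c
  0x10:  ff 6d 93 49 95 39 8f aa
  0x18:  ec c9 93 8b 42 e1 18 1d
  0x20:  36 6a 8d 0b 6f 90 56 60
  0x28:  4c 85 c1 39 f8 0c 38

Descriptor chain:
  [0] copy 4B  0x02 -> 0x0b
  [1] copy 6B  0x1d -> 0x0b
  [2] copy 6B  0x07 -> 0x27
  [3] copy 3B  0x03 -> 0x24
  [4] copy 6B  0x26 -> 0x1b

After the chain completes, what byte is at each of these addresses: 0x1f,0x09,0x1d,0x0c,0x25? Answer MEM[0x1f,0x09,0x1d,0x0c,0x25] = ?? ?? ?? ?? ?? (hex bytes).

#0 dst[0x0b+4] := {0x0d,0x57,0x20,0xa0}
#1 dst[0x0b+6] := {0xe1,0x18,0x1d,0x36,0x6a,0x8d}
#2 dst[0x27+6] := {0xf7,0x3b,0x4f,0x5d,0xe1,0x18}
#3 dst[0x24+3] := {0x57,0x20,0xa0}
#4 dst[0x1b+6] := {0xa0,0xf7,0x3b,0x4f,0x5d,0xe1}
query mem[0x1f]=0x5d, mem[0x09]=0x4f, mem[0x1d]=0x3b, mem[0x0c]=0x18, mem[0x25]=0x20

MEM[0x1f,0x09,0x1d,0x0c,0x25] = 5d 4f 3b 18 20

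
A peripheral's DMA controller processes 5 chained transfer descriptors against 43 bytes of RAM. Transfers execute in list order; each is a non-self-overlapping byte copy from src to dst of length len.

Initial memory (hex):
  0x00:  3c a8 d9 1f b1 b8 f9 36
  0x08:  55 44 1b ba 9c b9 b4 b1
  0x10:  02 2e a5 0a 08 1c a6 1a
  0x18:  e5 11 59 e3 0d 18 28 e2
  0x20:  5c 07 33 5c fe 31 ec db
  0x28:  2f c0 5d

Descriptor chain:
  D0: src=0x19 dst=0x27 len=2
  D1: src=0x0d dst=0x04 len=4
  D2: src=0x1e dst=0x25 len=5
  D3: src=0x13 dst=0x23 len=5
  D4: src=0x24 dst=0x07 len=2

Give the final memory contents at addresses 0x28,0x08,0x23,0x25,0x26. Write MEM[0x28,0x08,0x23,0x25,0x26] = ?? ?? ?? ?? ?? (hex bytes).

  after D0: wrote 2B at 0x27 = 1159
  after D1: wrote 4B at 0x04 = b9b4b102
  after D2: wrote 5B at 0x25 = 28e25c0733
  after D3: wrote 5B at 0x23 = 0a081ca61a
  after D4: wrote 2B at 0x07 = 081c
query mem[0x28]=0x07, mem[0x08]=0x1c, mem[0x23]=0x0a, mem[0x25]=0x1c, mem[0x26]=0xa6

MEM[0x28,0x08,0x23,0x25,0x26] = 07 1c 0a 1c a6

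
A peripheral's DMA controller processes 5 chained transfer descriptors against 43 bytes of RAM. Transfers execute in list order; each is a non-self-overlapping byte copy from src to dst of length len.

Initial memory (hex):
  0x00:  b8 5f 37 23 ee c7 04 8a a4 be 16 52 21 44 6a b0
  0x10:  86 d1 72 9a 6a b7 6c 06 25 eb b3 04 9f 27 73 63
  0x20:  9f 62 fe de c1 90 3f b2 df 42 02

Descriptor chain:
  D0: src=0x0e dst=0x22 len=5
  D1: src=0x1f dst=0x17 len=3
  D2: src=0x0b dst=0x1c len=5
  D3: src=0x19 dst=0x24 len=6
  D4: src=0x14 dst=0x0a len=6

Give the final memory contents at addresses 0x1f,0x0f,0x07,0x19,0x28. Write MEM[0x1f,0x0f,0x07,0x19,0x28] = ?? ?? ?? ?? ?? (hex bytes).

[0] 0x0e->0x22 len=5 : 6a b0 86 d1 72
[1] 0x1f->0x17 len=3 : 63 9f 62
[2] 0x0b->0x1c len=5 : 52 21 44 6a b0
[3] 0x19->0x24 len=6 : 62 b3 04 52 21 44
[4] 0x14->0x0a len=6 : 6a b7 6c 63 9f 62
query mem[0x1f]=0x6a, mem[0x0f]=0x62, mem[0x07]=0x8a, mem[0x19]=0x62, mem[0x28]=0x21

MEM[0x1f,0x0f,0x07,0x19,0x28] = 6a 62 8a 62 21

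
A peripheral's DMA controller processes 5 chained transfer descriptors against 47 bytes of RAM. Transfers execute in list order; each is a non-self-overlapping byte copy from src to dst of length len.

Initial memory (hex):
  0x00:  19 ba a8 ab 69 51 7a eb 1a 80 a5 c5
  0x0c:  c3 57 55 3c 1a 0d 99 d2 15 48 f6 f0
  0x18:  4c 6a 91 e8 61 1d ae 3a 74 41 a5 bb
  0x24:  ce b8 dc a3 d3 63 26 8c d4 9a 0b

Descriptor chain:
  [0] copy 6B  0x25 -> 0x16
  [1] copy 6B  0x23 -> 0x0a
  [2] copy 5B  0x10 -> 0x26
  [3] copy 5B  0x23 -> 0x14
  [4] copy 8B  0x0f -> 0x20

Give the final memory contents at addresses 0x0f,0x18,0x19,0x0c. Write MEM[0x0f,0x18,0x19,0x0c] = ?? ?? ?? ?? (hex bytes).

MEM[0x0f,0x18,0x19,0x0c] = d3 0d d3 b8

#0 dst[0x16+6] := {0xb8,0xdc,0xa3,0xd3,0x63,0x26}
#1 dst[0x0a+6] := {0xbb,0xce,0xb8,0xdc,0xa3,0xd3}
#2 dst[0x26+5] := {0x1a,0x0d,0x99,0xd2,0x15}
#3 dst[0x14+5] := {0xbb,0xce,0xb8,0x1a,0x0d}
#4 dst[0x20+8] := {0xd3,0x1a,0x0d,0x99,0xd2,0xbb,0xce,0xb8}
query mem[0x0f]=0xd3, mem[0x18]=0x0d, mem[0x19]=0xd3, mem[0x0c]=0xb8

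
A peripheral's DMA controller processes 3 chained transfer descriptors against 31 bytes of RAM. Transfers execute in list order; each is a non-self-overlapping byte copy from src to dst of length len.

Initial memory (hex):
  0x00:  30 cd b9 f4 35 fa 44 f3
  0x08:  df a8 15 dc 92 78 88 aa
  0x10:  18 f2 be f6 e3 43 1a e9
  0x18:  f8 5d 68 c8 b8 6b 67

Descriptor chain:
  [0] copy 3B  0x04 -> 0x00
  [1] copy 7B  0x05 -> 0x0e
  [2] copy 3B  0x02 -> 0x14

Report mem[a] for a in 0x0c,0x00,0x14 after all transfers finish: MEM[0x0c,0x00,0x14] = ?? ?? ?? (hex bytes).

D0: mem[0x00..0x02] <- [35 fa 44]
D1: mem[0x0e..0x14] <- [fa 44 f3 df a8 15 dc]
D2: mem[0x14..0x16] <- [44 f4 35]
query mem[0x0c]=0x92, mem[0x00]=0x35, mem[0x14]=0x44

MEM[0x0c,0x00,0x14] = 92 35 44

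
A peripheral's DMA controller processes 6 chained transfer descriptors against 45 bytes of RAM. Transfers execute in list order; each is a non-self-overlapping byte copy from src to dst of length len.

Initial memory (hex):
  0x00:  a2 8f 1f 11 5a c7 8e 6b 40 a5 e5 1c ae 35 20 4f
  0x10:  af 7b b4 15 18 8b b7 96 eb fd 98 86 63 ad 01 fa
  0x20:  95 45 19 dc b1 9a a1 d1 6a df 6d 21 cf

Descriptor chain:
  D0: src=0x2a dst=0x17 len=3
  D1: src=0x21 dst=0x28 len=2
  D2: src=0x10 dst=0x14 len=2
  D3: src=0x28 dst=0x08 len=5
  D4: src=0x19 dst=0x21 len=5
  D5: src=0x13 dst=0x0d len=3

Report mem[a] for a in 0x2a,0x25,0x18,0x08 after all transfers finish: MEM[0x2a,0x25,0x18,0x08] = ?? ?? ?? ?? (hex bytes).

D0: mem[0x17..0x19] <- [6d 21 cf]
D1: mem[0x28..0x29] <- [45 19]
D2: mem[0x14..0x15] <- [af 7b]
D3: mem[0x08..0x0c] <- [45 19 6d 21 cf]
D4: mem[0x21..0x25] <- [cf 98 86 63 ad]
D5: mem[0x0d..0x0f] <- [15 af 7b]
query mem[0x2a]=0x6d, mem[0x25]=0xad, mem[0x18]=0x21, mem[0x08]=0x45

MEM[0x2a,0x25,0x18,0x08] = 6d ad 21 45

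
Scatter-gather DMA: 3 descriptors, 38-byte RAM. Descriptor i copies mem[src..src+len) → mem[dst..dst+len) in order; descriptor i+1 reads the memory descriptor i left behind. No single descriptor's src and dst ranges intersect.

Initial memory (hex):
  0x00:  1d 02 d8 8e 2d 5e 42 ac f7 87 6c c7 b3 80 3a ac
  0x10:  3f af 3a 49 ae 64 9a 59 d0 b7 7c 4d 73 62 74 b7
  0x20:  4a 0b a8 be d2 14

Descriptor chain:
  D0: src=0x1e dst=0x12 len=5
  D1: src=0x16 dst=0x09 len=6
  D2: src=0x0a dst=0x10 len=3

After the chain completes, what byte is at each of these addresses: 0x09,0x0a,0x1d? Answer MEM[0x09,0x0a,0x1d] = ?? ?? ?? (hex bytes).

#0 dst[0x12+5] := {0x74,0xb7,0x4a,0x0b,0xa8}
#1 dst[0x09+6] := {0xa8,0x59,0xd0,0xb7,0x7c,0x4d}
#2 dst[0x10+3] := {0x59,0xd0,0xb7}
query mem[0x09]=0xa8, mem[0x0a]=0x59, mem[0x1d]=0x62

MEM[0x09,0x0a,0x1d] = a8 59 62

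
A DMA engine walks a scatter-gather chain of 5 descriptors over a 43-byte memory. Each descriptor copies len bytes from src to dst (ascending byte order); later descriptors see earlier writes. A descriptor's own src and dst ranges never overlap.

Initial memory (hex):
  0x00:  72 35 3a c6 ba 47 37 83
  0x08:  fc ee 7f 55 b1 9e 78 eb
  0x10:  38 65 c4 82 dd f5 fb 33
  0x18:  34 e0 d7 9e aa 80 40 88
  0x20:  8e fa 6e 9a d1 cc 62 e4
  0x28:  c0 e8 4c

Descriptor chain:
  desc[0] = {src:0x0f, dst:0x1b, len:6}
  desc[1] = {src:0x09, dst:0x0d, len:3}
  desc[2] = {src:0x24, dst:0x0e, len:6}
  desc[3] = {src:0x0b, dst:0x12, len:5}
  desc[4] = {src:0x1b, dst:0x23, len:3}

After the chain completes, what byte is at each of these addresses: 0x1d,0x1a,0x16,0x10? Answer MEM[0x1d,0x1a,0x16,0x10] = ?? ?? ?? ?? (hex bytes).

  after D0: wrote 6B at 0x1b = eb3865c482dd
  after D1: wrote 3B at 0x0d = ee7f55
  after D2: wrote 6B at 0x0e = d1cc62e4c0e8
  after D3: wrote 5B at 0x12 = 55b1eed1cc
  after D4: wrote 3B at 0x23 = eb3865
query mem[0x1d]=0x65, mem[0x1a]=0xd7, mem[0x16]=0xcc, mem[0x10]=0x62

MEM[0x1d,0x1a,0x16,0x10] = 65 d7 cc 62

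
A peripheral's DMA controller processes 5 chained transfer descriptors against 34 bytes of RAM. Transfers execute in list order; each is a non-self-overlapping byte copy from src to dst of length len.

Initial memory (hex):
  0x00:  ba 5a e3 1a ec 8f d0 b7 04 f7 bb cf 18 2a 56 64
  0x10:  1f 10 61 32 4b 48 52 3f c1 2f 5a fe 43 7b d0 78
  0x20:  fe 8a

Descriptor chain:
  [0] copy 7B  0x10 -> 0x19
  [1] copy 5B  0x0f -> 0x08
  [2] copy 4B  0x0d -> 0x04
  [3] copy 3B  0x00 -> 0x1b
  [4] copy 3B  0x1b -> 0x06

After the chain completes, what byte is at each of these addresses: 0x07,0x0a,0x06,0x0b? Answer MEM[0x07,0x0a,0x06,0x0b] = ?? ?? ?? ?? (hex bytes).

MEM[0x07,0x0a,0x06,0x0b] = 5a 10 ba 61

#0 dst[0x19+7] := {0x1f,0x10,0x61,0x32,0x4b,0x48,0x52}
#1 dst[0x08+5] := {0x64,0x1f,0x10,0x61,0x32}
#2 dst[0x04+4] := {0x2a,0x56,0x64,0x1f}
#3 dst[0x1b+3] := {0xba,0x5a,0xe3}
#4 dst[0x06+3] := {0xba,0x5a,0xe3}
query mem[0x07]=0x5a, mem[0x0a]=0x10, mem[0x06]=0xba, mem[0x0b]=0x61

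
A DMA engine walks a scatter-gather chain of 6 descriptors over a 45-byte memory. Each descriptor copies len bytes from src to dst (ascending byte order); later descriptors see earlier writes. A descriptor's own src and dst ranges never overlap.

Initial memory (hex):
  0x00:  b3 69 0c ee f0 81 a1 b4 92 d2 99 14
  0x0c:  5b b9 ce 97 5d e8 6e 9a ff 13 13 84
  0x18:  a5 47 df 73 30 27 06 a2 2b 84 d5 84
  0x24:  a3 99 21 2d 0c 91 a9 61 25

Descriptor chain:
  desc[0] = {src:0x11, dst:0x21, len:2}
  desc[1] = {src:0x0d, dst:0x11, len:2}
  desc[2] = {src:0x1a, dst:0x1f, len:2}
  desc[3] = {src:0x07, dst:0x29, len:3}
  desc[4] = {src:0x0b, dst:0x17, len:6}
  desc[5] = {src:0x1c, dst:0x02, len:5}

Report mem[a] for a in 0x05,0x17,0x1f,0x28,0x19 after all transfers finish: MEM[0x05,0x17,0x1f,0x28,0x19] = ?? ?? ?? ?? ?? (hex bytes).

[0] 0x11->0x21 len=2 : e8 6e
[1] 0x0d->0x11 len=2 : b9 ce
[2] 0x1a->0x1f len=2 : df 73
[3] 0x07->0x29 len=3 : b4 92 d2
[4] 0x0b->0x17 len=6 : 14 5b b9 ce 97 5d
[5] 0x1c->0x02 len=5 : 5d 27 06 df 73
query mem[0x05]=0xdf, mem[0x17]=0x14, mem[0x1f]=0xdf, mem[0x28]=0x0c, mem[0x19]=0xb9

MEM[0x05,0x17,0x1f,0x28,0x19] = df 14 df 0c b9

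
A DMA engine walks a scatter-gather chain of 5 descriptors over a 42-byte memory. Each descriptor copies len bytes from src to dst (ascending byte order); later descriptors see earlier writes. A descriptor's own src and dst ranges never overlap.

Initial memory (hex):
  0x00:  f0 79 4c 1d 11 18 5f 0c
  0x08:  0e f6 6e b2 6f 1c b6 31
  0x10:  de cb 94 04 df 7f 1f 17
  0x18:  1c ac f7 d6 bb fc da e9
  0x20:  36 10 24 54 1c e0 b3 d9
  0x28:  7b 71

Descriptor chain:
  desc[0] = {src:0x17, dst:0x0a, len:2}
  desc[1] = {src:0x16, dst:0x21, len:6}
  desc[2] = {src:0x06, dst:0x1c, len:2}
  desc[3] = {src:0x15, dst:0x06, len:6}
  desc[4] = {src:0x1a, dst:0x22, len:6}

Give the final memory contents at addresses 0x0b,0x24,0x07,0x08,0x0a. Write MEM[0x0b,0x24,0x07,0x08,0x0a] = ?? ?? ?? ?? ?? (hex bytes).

MEM[0x0b,0x24,0x07,0x08,0x0a] = f7 5f 1f 17 ac

D0: mem[0x0a..0x0b] <- [17 1c]
D1: mem[0x21..0x26] <- [1f 17 1c ac f7 d6]
D2: mem[0x1c..0x1d] <- [5f 0c]
D3: mem[0x06..0x0b] <- [7f 1f 17 1c ac f7]
D4: mem[0x22..0x27] <- [f7 d6 5f 0c da e9]
query mem[0x0b]=0xf7, mem[0x24]=0x5f, mem[0x07]=0x1f, mem[0x08]=0x17, mem[0x0a]=0xac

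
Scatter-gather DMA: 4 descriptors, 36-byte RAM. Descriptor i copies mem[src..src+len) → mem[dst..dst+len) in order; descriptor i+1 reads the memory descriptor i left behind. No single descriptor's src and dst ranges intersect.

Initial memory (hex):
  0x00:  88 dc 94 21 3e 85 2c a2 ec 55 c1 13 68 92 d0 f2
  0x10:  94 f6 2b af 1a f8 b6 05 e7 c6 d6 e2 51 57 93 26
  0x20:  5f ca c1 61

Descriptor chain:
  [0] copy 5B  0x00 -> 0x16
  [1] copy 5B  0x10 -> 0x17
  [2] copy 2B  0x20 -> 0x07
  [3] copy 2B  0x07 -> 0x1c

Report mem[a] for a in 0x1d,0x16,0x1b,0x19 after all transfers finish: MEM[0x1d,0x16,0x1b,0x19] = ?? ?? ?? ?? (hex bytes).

MEM[0x1d,0x16,0x1b,0x19] = ca 88 1a 2b

D0: mem[0x16..0x1a] <- [88 dc 94 21 3e]
D1: mem[0x17..0x1b] <- [94 f6 2b af 1a]
D2: mem[0x07..0x08] <- [5f ca]
D3: mem[0x1c..0x1d] <- [5f ca]
query mem[0x1d]=0xca, mem[0x16]=0x88, mem[0x1b]=0x1a, mem[0x19]=0x2b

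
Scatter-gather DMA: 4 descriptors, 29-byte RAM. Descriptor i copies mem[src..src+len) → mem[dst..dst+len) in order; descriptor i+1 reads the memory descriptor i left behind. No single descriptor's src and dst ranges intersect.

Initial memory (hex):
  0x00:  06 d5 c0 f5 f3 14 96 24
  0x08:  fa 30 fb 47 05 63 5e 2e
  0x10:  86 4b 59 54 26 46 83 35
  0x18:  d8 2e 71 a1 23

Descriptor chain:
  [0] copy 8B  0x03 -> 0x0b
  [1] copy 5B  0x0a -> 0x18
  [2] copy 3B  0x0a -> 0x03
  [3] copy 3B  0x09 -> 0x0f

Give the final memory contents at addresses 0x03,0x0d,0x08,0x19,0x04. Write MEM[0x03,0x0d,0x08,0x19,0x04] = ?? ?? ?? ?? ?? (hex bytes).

[0] 0x03->0x0b len=8 : f5 f3 14 96 24 fa 30 fb
[1] 0x0a->0x18 len=5 : fb f5 f3 14 96
[2] 0x0a->0x03 len=3 : fb f5 f3
[3] 0x09->0x0f len=3 : 30 fb f5
query mem[0x03]=0xfb, mem[0x0d]=0x14, mem[0x08]=0xfa, mem[0x19]=0xf5, mem[0x04]=0xf5

MEM[0x03,0x0d,0x08,0x19,0x04] = fb 14 fa f5 f5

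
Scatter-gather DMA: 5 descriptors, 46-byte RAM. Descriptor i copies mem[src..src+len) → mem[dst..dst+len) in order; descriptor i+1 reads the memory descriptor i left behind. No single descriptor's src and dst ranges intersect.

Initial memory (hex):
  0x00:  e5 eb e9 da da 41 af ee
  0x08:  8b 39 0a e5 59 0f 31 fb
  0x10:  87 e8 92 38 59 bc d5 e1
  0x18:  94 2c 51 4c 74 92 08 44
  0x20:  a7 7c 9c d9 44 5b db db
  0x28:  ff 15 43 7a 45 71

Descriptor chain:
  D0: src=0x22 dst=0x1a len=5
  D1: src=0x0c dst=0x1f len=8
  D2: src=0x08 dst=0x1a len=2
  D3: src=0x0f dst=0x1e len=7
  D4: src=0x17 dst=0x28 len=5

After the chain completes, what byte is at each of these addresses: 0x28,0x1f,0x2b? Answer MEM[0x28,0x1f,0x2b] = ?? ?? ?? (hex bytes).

MEM[0x28,0x1f,0x2b] = e1 87 8b

  after D0: wrote 5B at 0x1a = 9cd9445bdb
  after D1: wrote 8B at 0x1f = 590f31fb87e89238
  after D2: wrote 2B at 0x1a = 8b39
  after D3: wrote 7B at 0x1e = fb87e8923859bc
  after D4: wrote 5B at 0x28 = e1942c8b39
query mem[0x28]=0xe1, mem[0x1f]=0x87, mem[0x2b]=0x8b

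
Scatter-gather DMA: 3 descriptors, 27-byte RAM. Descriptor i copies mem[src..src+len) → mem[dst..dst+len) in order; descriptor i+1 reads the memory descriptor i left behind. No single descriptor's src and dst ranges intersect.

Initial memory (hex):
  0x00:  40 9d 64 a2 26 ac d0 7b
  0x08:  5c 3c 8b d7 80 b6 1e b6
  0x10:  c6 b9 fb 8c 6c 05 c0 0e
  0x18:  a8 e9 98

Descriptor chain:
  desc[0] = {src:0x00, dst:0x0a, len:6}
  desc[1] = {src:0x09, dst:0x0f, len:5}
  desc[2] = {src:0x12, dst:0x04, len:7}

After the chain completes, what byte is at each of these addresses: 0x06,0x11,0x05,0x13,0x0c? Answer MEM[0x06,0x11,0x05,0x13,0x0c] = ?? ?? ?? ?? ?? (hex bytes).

#0 dst[0x0a+6] := {0x40,0x9d,0x64,0xa2,0x26,0xac}
#1 dst[0x0f+5] := {0x3c,0x40,0x9d,0x64,0xa2}
#2 dst[0x04+7] := {0x64,0xa2,0x6c,0x05,0xc0,0x0e,0xa8}
query mem[0x06]=0x6c, mem[0x11]=0x9d, mem[0x05]=0xa2, mem[0x13]=0xa2, mem[0x0c]=0x64

MEM[0x06,0x11,0x05,0x13,0x0c] = 6c 9d a2 a2 64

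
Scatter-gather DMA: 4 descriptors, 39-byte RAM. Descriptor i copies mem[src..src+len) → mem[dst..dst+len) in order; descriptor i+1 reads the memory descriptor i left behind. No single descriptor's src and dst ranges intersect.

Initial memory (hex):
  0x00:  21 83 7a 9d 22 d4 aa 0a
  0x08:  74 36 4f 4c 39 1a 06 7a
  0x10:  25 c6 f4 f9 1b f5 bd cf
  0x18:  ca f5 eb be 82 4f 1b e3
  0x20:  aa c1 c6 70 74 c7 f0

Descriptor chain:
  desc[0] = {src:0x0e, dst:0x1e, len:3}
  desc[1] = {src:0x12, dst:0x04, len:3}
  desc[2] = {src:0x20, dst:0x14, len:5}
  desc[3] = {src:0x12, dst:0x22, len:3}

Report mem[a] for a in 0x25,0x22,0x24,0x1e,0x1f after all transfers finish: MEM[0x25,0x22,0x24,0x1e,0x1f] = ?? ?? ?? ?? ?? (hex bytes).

#0 dst[0x1e+3] := {0x06,0x7a,0x25}
#1 dst[0x04+3] := {0xf4,0xf9,0x1b}
#2 dst[0x14+5] := {0x25,0xc1,0xc6,0x70,0x74}
#3 dst[0x22+3] := {0xf4,0xf9,0x25}
query mem[0x25]=0xc7, mem[0x22]=0xf4, mem[0x24]=0x25, mem[0x1e]=0x06, mem[0x1f]=0x7a

MEM[0x25,0x22,0x24,0x1e,0x1f] = c7 f4 25 06 7a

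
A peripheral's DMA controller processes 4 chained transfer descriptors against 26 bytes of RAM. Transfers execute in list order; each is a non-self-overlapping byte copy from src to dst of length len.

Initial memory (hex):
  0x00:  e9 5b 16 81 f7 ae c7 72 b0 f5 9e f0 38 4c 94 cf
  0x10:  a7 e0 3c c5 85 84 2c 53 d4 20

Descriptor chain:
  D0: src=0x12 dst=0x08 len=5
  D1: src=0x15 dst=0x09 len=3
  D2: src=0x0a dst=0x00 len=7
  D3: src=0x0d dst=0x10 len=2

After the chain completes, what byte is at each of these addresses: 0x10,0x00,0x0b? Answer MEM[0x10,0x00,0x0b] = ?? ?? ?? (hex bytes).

#0 dst[0x08+5] := {0x3c,0xc5,0x85,0x84,0x2c}
#1 dst[0x09+3] := {0x84,0x2c,0x53}
#2 dst[0x00+7] := {0x2c,0x53,0x2c,0x4c,0x94,0xcf,0xa7}
#3 dst[0x10+2] := {0x4c,0x94}
query mem[0x10]=0x4c, mem[0x00]=0x2c, mem[0x0b]=0x53

MEM[0x10,0x00,0x0b] = 4c 2c 53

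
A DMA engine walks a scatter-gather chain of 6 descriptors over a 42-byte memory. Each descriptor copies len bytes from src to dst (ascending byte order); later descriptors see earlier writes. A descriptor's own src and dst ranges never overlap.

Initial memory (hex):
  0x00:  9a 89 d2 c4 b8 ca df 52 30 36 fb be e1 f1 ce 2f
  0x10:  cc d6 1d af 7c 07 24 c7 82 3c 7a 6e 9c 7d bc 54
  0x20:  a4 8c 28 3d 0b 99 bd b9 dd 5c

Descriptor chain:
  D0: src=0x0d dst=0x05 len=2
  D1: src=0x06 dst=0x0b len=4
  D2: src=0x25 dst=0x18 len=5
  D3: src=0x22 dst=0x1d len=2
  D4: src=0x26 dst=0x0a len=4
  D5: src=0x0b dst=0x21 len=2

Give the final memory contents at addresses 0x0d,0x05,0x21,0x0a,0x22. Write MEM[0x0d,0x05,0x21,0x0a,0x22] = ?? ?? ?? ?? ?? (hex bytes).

  after D0: wrote 2B at 0x05 = f1ce
  after D1: wrote 4B at 0x0b = ce523036
  after D2: wrote 5B at 0x18 = 99bdb9dd5c
  after D3: wrote 2B at 0x1d = 283d
  after D4: wrote 4B at 0x0a = bdb9dd5c
  after D5: wrote 2B at 0x21 = b9dd
query mem[0x0d]=0x5c, mem[0x05]=0xf1, mem[0x21]=0xb9, mem[0x0a]=0xbd, mem[0x22]=0xdd

MEM[0x0d,0x05,0x21,0x0a,0x22] = 5c f1 b9 bd dd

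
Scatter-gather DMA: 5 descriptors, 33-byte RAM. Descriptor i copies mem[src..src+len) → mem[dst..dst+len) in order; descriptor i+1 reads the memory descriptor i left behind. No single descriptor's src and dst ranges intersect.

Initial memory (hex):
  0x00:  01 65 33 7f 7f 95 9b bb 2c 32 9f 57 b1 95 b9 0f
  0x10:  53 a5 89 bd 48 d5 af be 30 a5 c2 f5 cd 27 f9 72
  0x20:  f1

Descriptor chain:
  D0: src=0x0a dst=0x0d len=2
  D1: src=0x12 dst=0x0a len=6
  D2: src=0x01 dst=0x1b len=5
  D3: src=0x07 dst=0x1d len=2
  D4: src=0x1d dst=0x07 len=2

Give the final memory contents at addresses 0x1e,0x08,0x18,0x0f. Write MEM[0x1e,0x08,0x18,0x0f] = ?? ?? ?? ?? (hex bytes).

  after D0: wrote 2B at 0x0d = 9f57
  after D1: wrote 6B at 0x0a = 89bd48d5afbe
  after D2: wrote 5B at 0x1b = 65337f7f95
  after D3: wrote 2B at 0x1d = bb2c
  after D4: wrote 2B at 0x07 = bb2c
query mem[0x1e]=0x2c, mem[0x08]=0x2c, mem[0x18]=0x30, mem[0x0f]=0xbe

MEM[0x1e,0x08,0x18,0x0f] = 2c 2c 30 be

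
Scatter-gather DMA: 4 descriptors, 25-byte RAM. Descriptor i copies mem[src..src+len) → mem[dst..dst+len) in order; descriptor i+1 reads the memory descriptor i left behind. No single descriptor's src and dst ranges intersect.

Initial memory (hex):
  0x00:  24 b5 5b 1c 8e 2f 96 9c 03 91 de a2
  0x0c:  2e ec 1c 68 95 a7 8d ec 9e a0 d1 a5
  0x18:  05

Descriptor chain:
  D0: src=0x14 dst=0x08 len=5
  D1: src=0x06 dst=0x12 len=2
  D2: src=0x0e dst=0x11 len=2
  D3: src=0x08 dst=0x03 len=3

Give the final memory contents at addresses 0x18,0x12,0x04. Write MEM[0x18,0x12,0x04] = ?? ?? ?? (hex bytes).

MEM[0x18,0x12,0x04] = 05 68 a0

[0] 0x14->0x08 len=5 : 9e a0 d1 a5 05
[1] 0x06->0x12 len=2 : 96 9c
[2] 0x0e->0x11 len=2 : 1c 68
[3] 0x08->0x03 len=3 : 9e a0 d1
query mem[0x18]=0x05, mem[0x12]=0x68, mem[0x04]=0xa0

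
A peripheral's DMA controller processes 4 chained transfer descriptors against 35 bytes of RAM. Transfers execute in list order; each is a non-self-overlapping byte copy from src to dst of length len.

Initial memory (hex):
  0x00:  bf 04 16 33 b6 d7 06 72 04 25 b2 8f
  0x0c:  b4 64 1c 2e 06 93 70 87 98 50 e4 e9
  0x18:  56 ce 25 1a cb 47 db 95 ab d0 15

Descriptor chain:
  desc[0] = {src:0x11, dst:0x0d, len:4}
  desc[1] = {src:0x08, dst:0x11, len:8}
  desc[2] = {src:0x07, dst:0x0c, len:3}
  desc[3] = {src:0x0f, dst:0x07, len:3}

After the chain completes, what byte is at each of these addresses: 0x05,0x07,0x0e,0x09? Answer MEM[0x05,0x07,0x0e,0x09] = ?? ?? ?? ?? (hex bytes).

MEM[0x05,0x07,0x0e,0x09] = d7 87 25 04

  after D0: wrote 4B at 0x0d = 93708798
  after D1: wrote 8B at 0x11 = 0425b28fb4937087
  after D2: wrote 3B at 0x0c = 720425
  after D3: wrote 3B at 0x07 = 879804
query mem[0x05]=0xd7, mem[0x07]=0x87, mem[0x0e]=0x25, mem[0x09]=0x04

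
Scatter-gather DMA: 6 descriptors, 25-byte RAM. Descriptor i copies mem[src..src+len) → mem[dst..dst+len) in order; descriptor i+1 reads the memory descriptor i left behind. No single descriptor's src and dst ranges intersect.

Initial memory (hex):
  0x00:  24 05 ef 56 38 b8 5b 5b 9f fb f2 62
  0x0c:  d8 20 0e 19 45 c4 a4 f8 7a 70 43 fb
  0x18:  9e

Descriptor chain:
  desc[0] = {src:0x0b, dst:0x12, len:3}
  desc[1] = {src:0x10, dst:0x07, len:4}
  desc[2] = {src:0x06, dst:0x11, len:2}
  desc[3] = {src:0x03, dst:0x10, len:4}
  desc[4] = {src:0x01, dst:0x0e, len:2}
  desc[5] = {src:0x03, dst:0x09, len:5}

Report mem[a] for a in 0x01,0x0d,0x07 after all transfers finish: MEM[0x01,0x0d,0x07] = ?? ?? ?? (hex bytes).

MEM[0x01,0x0d,0x07] = 05 45 45

  after D0: wrote 3B at 0x12 = 62d820
  after D1: wrote 4B at 0x07 = 45c462d8
  after D2: wrote 2B at 0x11 = 5b45
  after D3: wrote 4B at 0x10 = 5638b85b
  after D4: wrote 2B at 0x0e = 05ef
  after D5: wrote 5B at 0x09 = 5638b85b45
query mem[0x01]=0x05, mem[0x0d]=0x45, mem[0x07]=0x45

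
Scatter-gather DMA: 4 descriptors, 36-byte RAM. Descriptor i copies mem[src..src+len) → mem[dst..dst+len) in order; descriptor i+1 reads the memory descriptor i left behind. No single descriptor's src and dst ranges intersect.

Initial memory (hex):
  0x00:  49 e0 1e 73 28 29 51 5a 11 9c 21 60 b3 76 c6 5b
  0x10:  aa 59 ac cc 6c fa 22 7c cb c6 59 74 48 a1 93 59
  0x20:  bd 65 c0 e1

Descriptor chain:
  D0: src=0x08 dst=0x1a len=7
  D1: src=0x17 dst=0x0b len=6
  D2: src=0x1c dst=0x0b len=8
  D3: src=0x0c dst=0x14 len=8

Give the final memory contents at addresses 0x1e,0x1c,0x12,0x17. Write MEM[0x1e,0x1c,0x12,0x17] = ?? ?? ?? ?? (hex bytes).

MEM[0x1e,0x1c,0x12,0x17] = b3 21 e1 c6

D0: mem[0x1a..0x20] <- [11 9c 21 60 b3 76 c6]
D1: mem[0x0b..0x10] <- [7c cb c6 11 9c 21]
D2: mem[0x0b..0x12] <- [21 60 b3 76 c6 65 c0 e1]
D3: mem[0x14..0x1b] <- [60 b3 76 c6 65 c0 e1 cc]
query mem[0x1e]=0xb3, mem[0x1c]=0x21, mem[0x12]=0xe1, mem[0x17]=0xc6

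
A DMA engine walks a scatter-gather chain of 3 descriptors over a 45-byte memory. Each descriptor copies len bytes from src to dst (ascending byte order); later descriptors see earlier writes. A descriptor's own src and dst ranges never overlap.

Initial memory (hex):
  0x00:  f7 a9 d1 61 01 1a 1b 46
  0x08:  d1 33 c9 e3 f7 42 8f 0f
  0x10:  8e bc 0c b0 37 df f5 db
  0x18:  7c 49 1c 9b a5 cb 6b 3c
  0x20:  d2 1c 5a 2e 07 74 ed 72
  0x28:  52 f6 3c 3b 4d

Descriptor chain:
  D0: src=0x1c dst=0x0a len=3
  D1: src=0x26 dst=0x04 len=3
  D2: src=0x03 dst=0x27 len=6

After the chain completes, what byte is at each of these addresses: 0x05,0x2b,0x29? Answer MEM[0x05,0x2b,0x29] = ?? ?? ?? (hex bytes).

D0: mem[0x0a..0x0c] <- [a5 cb 6b]
D1: mem[0x04..0x06] <- [ed 72 52]
D2: mem[0x27..0x2c] <- [61 ed 72 52 46 d1]
query mem[0x05]=0x72, mem[0x2b]=0x46, mem[0x29]=0x72

MEM[0x05,0x2b,0x29] = 72 46 72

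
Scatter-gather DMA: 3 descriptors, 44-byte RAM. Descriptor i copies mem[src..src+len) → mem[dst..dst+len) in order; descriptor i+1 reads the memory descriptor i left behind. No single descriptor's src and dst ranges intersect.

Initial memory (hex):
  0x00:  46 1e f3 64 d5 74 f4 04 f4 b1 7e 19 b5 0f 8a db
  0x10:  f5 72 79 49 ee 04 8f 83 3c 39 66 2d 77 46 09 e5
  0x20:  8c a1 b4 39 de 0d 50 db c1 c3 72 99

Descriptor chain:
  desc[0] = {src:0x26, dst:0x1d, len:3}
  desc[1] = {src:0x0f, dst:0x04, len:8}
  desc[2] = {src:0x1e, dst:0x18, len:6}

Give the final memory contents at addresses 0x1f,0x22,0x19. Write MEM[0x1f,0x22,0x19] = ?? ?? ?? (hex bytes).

  after D0: wrote 3B at 0x1d = 50dbc1
  after D1: wrote 8B at 0x04 = dbf5727949ee048f
  after D2: wrote 6B at 0x18 = dbc18ca1b439
query mem[0x1f]=0xc1, mem[0x22]=0xb4, mem[0x19]=0xc1

MEM[0x1f,0x22,0x19] = c1 b4 c1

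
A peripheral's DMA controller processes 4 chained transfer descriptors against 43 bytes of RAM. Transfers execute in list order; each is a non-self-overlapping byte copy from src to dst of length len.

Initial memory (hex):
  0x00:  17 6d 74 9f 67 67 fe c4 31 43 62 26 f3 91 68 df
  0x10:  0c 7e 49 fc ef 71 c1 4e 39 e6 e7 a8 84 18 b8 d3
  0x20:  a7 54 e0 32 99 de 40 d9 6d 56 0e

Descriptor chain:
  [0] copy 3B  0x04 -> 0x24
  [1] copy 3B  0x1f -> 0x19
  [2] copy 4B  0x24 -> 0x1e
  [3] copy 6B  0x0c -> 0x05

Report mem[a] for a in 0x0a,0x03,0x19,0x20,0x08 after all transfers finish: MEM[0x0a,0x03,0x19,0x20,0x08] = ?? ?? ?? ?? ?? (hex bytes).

D0: mem[0x24..0x26] <- [67 67 fe]
D1: mem[0x19..0x1b] <- [d3 a7 54]
D2: mem[0x1e..0x21] <- [67 67 fe d9]
D3: mem[0x05..0x0a] <- [f3 91 68 df 0c 7e]
query mem[0x0a]=0x7e, mem[0x03]=0x9f, mem[0x19]=0xd3, mem[0x20]=0xfe, mem[0x08]=0xdf

MEM[0x0a,0x03,0x19,0x20,0x08] = 7e 9f d3 fe df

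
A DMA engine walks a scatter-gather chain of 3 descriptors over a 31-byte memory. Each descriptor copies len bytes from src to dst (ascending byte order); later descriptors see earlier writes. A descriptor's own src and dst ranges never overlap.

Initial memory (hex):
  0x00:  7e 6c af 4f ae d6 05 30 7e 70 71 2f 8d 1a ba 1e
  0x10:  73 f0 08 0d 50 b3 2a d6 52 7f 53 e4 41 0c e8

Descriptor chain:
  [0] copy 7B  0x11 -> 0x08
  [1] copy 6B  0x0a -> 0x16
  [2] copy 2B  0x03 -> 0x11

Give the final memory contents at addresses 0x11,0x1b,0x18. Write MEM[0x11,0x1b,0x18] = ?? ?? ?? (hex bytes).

D0: mem[0x08..0x0e] <- [f0 08 0d 50 b3 2a d6]
D1: mem[0x16..0x1b] <- [0d 50 b3 2a d6 1e]
D2: mem[0x11..0x12] <- [4f ae]
query mem[0x11]=0x4f, mem[0x1b]=0x1e, mem[0x18]=0xb3

MEM[0x11,0x1b,0x18] = 4f 1e b3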